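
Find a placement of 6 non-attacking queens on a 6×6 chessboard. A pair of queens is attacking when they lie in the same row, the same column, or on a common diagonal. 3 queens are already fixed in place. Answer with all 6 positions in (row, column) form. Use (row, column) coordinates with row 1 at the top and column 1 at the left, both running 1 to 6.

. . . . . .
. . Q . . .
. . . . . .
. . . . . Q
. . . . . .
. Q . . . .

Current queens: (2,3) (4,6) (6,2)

(1,5) (2,3) (3,1) (4,6) (5,4) (6,2)

Row 1: attacked by (2,3)→{2,3,4}; (4,6)→{3,6}; (6,2)→{2}. Safe: 1, 5. Place at column 5.
Row 3: attacked by (1,5)→{3,5}; (2,3)→{2,3,4}; (4,6)→{5,6}; (6,2)→{2,5}. Safe: 1. Place at column 1.
Row 5: attacked by (1,5)→{1,5}; (2,3)→{3,6}; (3,1)→{1,3}; (4,6)→{5,6}; (6,2)→{1,2,3}. Safe: 4. Place at column 4.
Columns [5, 3, 1, 6, 4, 2], r−c [-4, -1, 2, -2, 1, 4], r+c [6, 5, 4, 10, 9, 8] are all distinct, so no two queens attack.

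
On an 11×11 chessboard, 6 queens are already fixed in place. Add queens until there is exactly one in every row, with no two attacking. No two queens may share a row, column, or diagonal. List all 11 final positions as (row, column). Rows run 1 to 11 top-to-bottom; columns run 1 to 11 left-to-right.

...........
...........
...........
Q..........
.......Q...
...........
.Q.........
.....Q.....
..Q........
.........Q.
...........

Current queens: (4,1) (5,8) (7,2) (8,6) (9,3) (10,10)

Row 1: attacked by (4,1)→{1,4}; (5,8)→{4,8}; (7,2)→{2,8}; (8,6)→{6}; (9,3)→{3,11}; (10,10)→{1,10}. Safe: 5, 7, 9. Place at column 5.
Row 2: attacked by (1,5)→{4,5,6}; (4,1)→{1,3}; (5,8)→{5,8,11}; (7,2)→{2,7}; (8,6)→{6}; (9,3)→{3,10}; (10,10)→{2,10}. Safe: 9. Place at column 9.
Row 3: attacked by (1,5)→{3,5,7}; (2,9)→{8,9,10}; (4,1)→{1,2}; (5,8)→{6,8,10}; (7,2)→{2,6}; (8,6)→{1,6,11}; (9,3)→{3,9}; (10,10)→{3,10}. Safe: 4. Place at column 4.
Row 6: attacked by (1,5)→{5,10}; (2,9)→{5,9}; (3,4)→{1,4,7}; (4,1)→{1,3}; (5,8)→{7,8,9}; (7,2)→{1,2,3}; (8,6)→{4,6,8}; (9,3)→{3,6}; (10,10)→{6,10}. Safe: 11. Place at column 11.
Row 11: attacked by (1,5)→{5}; (2,9)→{9}; (3,4)→{4}; (4,1)→{1,8}; (5,8)→{2,8}; (6,11)→{6,11}; (7,2)→{2,6}; (8,6)→{3,6,9}; (9,3)→{1,3,5}; (10,10)→{9,10,11}. Safe: 7. Place at column 7.
Columns [5, 9, 4, 1, 8, 11, 2, 6, 3, 10, 7], r−c [-4, -7, -1, 3, -3, -5, 5, 2, 6, 0, 4], r+c [6, 11, 7, 5, 13, 17, 9, 14, 12, 20, 18] are all distinct, so no two queens attack.

(1,5) (2,9) (3,4) (4,1) (5,8) (6,11) (7,2) (8,6) (9,3) (10,10) (11,7)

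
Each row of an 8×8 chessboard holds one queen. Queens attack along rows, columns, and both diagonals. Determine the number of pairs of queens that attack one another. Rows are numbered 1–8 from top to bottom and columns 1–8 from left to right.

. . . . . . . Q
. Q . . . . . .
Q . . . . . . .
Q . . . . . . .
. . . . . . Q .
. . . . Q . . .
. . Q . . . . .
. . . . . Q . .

3

Same column: (3,1)–(4,1) (column 1).
Same diagonal: (2,2)–(3,1) (|2−3| = |2−1| = 1); (3,1)–(8,6) (|3−8| = |1−6| = 5).
Total attacking pairs: 3.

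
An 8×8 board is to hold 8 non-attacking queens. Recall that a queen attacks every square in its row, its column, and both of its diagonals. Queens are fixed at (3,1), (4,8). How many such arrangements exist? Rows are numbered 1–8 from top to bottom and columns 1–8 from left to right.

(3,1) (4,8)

3

Branch on row 1: col 2 → 0; col 4 → 1; col 6 → 2; col 7 → 0.
Sum: 0 + 1 + 2 + 0 = 3.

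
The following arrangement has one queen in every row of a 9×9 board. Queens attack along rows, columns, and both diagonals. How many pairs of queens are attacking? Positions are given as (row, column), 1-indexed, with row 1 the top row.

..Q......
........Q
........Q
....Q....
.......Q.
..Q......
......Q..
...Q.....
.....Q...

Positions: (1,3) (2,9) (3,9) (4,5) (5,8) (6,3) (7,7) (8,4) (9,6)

5

Same column: (1,3)–(6,3) (column 3); (2,9)–(3,9) (column 9).
Same diagonal: (3,9)–(8,4) (|3−8| = |9−4| = 5); (4,5)–(6,3) (|4−6| = |5−3| = 2); (6,3)–(9,6) (|6−9| = |3−6| = 3).
Total attacking pairs: 5.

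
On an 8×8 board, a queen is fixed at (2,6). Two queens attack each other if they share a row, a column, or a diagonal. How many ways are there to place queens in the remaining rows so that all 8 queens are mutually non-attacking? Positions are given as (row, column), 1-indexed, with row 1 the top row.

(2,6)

14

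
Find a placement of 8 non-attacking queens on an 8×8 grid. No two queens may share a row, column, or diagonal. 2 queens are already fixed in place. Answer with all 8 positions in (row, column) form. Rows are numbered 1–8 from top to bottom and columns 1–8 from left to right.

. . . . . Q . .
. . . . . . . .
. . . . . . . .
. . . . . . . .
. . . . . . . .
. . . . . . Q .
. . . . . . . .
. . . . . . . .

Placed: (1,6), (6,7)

Row 2: attacked by (1,6)→{5,6,7}; (6,7)→{3,7}. Safe: 1, 2, 4, 8. Place at column 8.
Row 3: attacked by (1,6)→{4,6,8}; (2,8)→{7,8}; (6,7)→{4,7}. Safe: 1, 2, 3, 5. Place at column 2.
Row 4: attacked by (1,6)→{3,6}; (2,8)→{6,8}; (3,2)→{1,2,3}; (6,7)→{5,7}. Safe: 4. Place at column 4.
Row 5: attacked by (1,6)→{2,6}; (2,8)→{5,8}; (3,2)→{2,4}; (4,4)→{3,4,5}; (6,7)→{6,7,8}. Safe: 1. Place at column 1.
Row 7: attacked by (1,6)→{6}; (2,8)→{3,8}; (3,2)→{2,6}; (4,4)→{1,4,7}; (5,1)→{1,3}; (6,7)→{6,7,8}. Safe: 5. Place at column 5.
Row 8: attacked by (1,6)→{6}; (2,8)→{2,8}; (3,2)→{2,7}; (4,4)→{4,8}; (5,1)→{1,4}; (6,7)→{5,7}; (7,5)→{4,5,6}. Safe: 3. Place at column 3.
Columns [6, 8, 2, 4, 1, 7, 5, 3], r−c [-5, -6, 1, 0, 4, -1, 2, 5], r+c [7, 10, 5, 8, 6, 13, 12, 11] are all distinct, so no two queens attack.

(1,6) (2,8) (3,2) (4,4) (5,1) (6,7) (7,5) (8,3)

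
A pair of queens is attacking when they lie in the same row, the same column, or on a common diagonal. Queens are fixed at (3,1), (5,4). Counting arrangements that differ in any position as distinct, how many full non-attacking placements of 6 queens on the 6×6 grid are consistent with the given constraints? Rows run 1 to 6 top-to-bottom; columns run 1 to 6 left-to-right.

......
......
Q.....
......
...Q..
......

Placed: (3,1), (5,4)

Branch on row 1: col 2 → 0; col 5 → 1; col 6 → 0.
Sum: 0 + 1 + 0 = 1.

1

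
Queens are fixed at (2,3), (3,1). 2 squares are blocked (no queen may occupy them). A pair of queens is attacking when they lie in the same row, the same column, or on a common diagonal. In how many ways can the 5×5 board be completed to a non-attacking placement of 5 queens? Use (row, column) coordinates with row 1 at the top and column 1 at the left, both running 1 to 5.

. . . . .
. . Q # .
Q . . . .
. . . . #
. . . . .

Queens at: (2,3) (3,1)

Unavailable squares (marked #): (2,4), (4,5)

1

Branch on row 1: col 5 → 1.
Sum: 1 = 1.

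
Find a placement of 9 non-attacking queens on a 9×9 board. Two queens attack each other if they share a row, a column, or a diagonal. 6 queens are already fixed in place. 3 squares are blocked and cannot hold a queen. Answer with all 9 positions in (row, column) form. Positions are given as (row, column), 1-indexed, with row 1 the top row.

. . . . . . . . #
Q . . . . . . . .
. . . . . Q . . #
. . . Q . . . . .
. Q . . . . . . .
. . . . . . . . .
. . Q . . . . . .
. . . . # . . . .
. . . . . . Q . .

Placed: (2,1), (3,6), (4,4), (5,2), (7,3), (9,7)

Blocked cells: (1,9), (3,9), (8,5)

(1,5) (2,1) (3,6) (4,4) (5,2) (6,8) (7,3) (8,9) (9,7)

Row 1: attacked by (2,1)→{1,2}; (3,6)→{4,6,8}; (4,4)→{1,4,7}; (5,2)→{2,6}; (7,3)→{3,9}; (9,7)→{7}. Blocked: 9. Safe: 5. Place at column 5.
Row 6: attacked by (1,5)→{5}; (2,1)→{1,5}; (3,6)→{3,6,9}; (4,4)→{2,4,6}; (5,2)→{1,2,3}; (7,3)→{2,3,4}; (9,7)→{4,7}. Safe: 8. Place at column 8.
Row 8: attacked by (1,5)→{5}; (2,1)→{1,7}; (3,6)→{1,6}; (4,4)→{4,8}; (5,2)→{2,5}; (6,8)→{6,8}; (7,3)→{2,3,4}; (9,7)→{6,7,8}. Blocked: 5. Safe: 9. Place at column 9.
Columns [5, 1, 6, 4, 2, 8, 3, 9, 7], r−c [-4, 1, -3, 0, 3, -2, 4, -1, 2], r+c [6, 3, 9, 8, 7, 14, 10, 17, 16] are all distinct, so no two queens attack.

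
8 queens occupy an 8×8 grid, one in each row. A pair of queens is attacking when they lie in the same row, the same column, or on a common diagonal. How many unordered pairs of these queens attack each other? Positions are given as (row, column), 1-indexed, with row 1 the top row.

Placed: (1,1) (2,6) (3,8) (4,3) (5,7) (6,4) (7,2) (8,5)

0

All columns are distinct and no two queens satisfy |Δrow| = |Δcol|, so no pair attacks.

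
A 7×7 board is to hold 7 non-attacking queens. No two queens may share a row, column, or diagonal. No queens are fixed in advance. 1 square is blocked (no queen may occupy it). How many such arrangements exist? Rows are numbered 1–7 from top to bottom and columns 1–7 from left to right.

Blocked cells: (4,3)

Branch on row 1: col 1 → 3; col 2 → 6; col 3 → 6; col 4 → 5; col 5 → 5; col 6 → 7; col 7 → 4.
Sum: 3 + 6 + 6 + 5 + 5 + 7 + 4 = 36.

36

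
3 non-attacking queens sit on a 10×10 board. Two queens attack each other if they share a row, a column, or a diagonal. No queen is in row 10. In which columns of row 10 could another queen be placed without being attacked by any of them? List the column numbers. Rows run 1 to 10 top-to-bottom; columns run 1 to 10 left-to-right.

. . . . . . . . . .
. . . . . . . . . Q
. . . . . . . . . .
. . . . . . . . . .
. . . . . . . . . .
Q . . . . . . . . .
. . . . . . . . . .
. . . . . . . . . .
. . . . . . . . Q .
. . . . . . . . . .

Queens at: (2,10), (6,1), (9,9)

(2,10) attacks row 10 at column 10 and diagonals 2.
(6,1) attacks row 10 at column 1 and diagonals 5.
(9,9) attacks row 10 at column 9 and diagonals 8, 10.
Attacked columns: {1, 2, 5, 8, 9, 10}. Safe: {3, 4, 6, 7}.

columns 3, 4, 6, 7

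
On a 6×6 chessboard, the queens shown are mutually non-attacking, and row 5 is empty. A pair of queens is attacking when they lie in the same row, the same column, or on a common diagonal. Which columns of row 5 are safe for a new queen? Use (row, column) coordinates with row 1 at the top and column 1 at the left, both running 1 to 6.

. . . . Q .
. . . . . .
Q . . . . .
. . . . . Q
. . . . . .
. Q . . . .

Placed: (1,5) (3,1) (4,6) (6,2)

columns 4

(1,5) attacks row 5 at column 5 and diagonals 1.
(3,1) attacks row 5 at column 1 and diagonals 3.
(4,6) attacks row 5 at column 6 and diagonals 5.
(6,2) attacks row 5 at column 2 and diagonals 1, 3.
Attacked columns: {1, 2, 3, 5, 6}. Safe: {4}.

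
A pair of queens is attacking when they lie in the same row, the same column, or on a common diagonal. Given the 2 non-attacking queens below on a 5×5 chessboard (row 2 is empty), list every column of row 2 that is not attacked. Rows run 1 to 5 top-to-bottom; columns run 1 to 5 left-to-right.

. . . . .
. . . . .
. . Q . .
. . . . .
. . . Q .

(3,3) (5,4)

columns 5

(3,3) attacks row 2 at column 3 and diagonals 2, 4.
(5,4) attacks row 2 at column 4 and diagonals 1.
Attacked columns: {1, 2, 3, 4}. Safe: {5}.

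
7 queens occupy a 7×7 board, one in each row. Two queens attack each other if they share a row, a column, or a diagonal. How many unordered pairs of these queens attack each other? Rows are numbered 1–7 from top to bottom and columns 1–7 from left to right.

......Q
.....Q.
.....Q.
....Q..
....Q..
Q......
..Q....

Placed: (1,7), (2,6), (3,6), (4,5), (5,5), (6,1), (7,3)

5

Same column: (2,6)–(3,6) (column 6); (4,5)–(5,5) (column 5).
Same diagonal: (1,7)–(2,6) (|1−2| = |7−6| = 1); (3,6)–(4,5) (|3−4| = |6−5| = 1); (5,5)–(7,3) (|5−7| = |5−3| = 2).
Total attacking pairs: 5.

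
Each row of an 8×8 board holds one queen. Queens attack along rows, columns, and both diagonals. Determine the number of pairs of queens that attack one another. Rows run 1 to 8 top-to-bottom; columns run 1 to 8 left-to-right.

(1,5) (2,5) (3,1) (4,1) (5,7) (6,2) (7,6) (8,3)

2

Same column: (1,5)–(2,5) (column 5); (3,1)–(4,1) (column 1).
Total attacking pairs: 2.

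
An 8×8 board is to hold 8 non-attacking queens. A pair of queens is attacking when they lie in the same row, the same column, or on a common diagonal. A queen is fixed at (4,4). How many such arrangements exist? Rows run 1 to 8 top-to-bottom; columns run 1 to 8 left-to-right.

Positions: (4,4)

Branch on row 1: col 2 → 1; col 3 → 1; col 5 → 4; col 6 → 2; col 8 → 0.
Sum: 1 + 1 + 4 + 2 + 0 = 8.

8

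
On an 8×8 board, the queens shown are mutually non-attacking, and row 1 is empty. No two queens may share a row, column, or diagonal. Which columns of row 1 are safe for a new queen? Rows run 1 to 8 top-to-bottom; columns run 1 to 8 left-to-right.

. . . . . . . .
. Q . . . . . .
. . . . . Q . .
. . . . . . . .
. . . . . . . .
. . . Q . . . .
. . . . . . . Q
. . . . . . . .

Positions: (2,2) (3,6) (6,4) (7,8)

(2,2) attacks row 1 at column 2 and diagonals 1, 3.
(3,6) attacks row 1 at column 6 and diagonals 4, 8.
(6,4) attacks row 1 at column 4.
(7,8) attacks row 1 at column 8 and diagonals 2.
Attacked columns: {1, 2, 3, 4, 6, 8}. Safe: {5, 7}.

columns 5, 7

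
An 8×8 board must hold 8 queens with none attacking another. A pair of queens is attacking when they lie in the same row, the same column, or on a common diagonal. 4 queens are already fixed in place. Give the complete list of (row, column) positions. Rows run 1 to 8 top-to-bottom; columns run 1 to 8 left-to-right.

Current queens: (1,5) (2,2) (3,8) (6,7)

(1,5) (2,2) (3,8) (4,1) (5,4) (6,7) (7,3) (8,6)

Row 4: attacked by (1,5)→{2,5,8}; (2,2)→{2,4}; (3,8)→{7,8}; (6,7)→{5,7}. Safe: 1, 3, 6. Place at column 1.
Row 5: attacked by (1,5)→{1,5}; (2,2)→{2,5}; (3,8)→{6,8}; (4,1)→{1,2}; (6,7)→{6,7,8}. Safe: 3, 4. Place at column 4.
Row 7: attacked by (1,5)→{5}; (2,2)→{2,7}; (3,8)→{4,8}; (4,1)→{1,4}; (5,4)→{2,4,6}; (6,7)→{6,7,8}. Safe: 3. Place at column 3.
Row 8: attacked by (1,5)→{5}; (2,2)→{2,8}; (3,8)→{3,8}; (4,1)→{1,5}; (5,4)→{1,4,7}; (6,7)→{5,7}; (7,3)→{2,3,4}. Safe: 6. Place at column 6.
Columns [5, 2, 8, 1, 4, 7, 3, 6], r−c [-4, 0, -5, 3, 1, -1, 4, 2], r+c [6, 4, 11, 5, 9, 13, 10, 14] are all distinct, so no two queens attack.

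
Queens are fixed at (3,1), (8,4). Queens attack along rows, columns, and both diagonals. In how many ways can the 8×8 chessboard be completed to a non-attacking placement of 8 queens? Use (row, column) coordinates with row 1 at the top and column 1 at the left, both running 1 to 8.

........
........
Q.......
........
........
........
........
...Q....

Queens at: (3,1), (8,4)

4

Branch on row 1: col 2 → 0; col 5 → 1; col 6 → 1; col 7 → 1; col 8 → 1.
Sum: 0 + 1 + 1 + 1 + 1 = 4.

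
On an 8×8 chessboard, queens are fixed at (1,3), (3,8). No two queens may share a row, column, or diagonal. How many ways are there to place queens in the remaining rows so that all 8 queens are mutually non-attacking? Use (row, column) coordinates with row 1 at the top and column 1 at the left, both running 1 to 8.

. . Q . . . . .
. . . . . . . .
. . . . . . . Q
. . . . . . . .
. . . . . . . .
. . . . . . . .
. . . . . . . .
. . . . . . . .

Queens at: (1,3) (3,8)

4

Branch on row 2: col 1 → 0; col 5 → 1; col 6 → 3.
Sum: 0 + 1 + 3 = 4.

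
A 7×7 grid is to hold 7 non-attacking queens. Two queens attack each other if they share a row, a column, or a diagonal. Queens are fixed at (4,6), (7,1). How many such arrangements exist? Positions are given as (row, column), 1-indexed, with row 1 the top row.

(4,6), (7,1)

Branch on row 1: col 2 → 0; col 4 → 1; col 5 → 0.
Sum: 0 + 1 + 0 = 1.

1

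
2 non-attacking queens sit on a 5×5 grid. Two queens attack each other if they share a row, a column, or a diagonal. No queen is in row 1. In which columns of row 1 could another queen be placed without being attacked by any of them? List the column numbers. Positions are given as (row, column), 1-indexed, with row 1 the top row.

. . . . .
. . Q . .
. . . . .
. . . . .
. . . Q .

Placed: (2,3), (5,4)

columns 1, 5

(2,3) attacks row 1 at column 3 and diagonals 2, 4.
(5,4) attacks row 1 at column 4.
Attacked columns: {2, 3, 4}. Safe: {1, 5}.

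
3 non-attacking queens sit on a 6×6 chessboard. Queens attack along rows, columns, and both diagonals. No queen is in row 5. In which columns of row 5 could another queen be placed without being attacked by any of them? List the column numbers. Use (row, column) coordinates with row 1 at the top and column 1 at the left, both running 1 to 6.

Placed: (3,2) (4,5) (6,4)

columns 1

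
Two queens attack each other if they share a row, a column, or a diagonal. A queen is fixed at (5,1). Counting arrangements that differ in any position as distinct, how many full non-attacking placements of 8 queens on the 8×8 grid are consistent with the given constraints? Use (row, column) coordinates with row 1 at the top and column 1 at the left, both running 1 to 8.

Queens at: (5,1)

Branch on row 1: col 2 → 3; col 3 → 4; col 4 → 5; col 6 → 4; col 7 → 1; col 8 → 1.
Sum: 3 + 4 + 5 + 4 + 1 + 1 = 18.

18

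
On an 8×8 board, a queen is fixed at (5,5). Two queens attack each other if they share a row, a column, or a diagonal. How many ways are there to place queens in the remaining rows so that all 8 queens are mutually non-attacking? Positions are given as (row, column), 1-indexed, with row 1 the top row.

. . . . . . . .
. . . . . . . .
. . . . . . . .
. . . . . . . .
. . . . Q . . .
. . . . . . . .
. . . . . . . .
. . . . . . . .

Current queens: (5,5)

8

Branch on row 1: col 2 → 0; col 3 → 3; col 4 → 1; col 6 → 3; col 7 → 1; col 8 → 0.
Sum: 0 + 3 + 1 + 3 + 1 + 0 = 8.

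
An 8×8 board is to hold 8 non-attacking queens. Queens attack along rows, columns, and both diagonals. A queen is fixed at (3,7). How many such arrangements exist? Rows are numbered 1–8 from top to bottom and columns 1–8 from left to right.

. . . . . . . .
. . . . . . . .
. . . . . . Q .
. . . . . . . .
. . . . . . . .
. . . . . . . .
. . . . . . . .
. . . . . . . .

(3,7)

Branch on row 1: col 1 → 0; col 2 → 2; col 3 → 2; col 4 → 3; col 6 → 7; col 8 → 0.
Sum: 0 + 2 + 2 + 3 + 7 + 0 = 14.

14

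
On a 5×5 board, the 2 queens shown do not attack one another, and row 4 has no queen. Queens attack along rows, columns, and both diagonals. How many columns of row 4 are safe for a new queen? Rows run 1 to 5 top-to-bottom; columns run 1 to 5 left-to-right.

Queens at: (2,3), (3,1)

1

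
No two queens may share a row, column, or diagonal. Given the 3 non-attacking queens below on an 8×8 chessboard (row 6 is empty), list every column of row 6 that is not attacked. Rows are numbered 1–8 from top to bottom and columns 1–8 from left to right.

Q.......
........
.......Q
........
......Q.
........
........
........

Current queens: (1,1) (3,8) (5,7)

(1,1) attacks row 6 at column 1 and diagonals 6.
(3,8) attacks row 6 at column 8 and diagonals 5.
(5,7) attacks row 6 at column 7 and diagonals 6, 8.
Attacked columns: {1, 5, 6, 7, 8}. Safe: {2, 3, 4}.

columns 2, 3, 4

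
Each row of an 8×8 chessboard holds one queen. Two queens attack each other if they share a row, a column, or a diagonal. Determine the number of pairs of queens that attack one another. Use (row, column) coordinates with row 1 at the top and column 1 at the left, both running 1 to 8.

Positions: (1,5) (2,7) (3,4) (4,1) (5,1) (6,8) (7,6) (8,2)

2

Same column: (4,1)–(5,1) (column 1).
Same diagonal: (1,5)–(5,1) (|1−5| = |5−1| = 4).
Total attacking pairs: 2.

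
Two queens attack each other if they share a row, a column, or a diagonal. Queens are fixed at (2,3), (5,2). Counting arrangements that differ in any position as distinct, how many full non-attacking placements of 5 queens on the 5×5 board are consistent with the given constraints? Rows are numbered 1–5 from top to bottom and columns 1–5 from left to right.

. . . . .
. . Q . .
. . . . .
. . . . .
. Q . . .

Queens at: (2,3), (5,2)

1

Branch on row 1: col 1 → 0; col 5 → 1.
Sum: 0 + 1 = 1.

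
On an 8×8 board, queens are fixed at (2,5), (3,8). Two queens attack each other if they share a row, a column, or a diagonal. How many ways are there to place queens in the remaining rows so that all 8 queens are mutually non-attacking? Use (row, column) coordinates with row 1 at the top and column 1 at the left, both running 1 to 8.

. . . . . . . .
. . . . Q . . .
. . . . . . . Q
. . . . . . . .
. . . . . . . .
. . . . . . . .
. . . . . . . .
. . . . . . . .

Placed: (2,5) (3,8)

Branch on row 1: col 1 → 1; col 2 → 0; col 3 → 1; col 7 → 0.
Sum: 1 + 0 + 1 + 0 = 2.

2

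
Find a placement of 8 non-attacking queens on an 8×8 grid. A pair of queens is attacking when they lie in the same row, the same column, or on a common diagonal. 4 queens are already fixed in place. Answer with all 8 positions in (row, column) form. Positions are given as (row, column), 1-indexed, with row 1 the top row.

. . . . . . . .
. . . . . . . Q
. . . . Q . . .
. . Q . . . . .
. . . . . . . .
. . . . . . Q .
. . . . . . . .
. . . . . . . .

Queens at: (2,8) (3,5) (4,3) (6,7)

(1,4) (2,8) (3,5) (4,3) (5,1) (6,7) (7,2) (8,6)

Row 1: attacked by (2,8)→{7,8}; (3,5)→{3,5,7}; (4,3)→{3,6}; (6,7)→{2,7}. Safe: 1, 4. Place at column 4.
Row 5: attacked by (1,4)→{4,8}; (2,8)→{5,8}; (3,5)→{3,5,7}; (4,3)→{2,3,4}; (6,7)→{6,7,8}. Safe: 1. Place at column 1.
Row 7: attacked by (1,4)→{4}; (2,8)→{3,8}; (3,5)→{1,5}; (4,3)→{3,6}; (5,1)→{1,3}; (6,7)→{6,7,8}. Safe: 2. Place at column 2.
Row 8: attacked by (1,4)→{4}; (2,8)→{2,8}; (3,5)→{5}; (4,3)→{3,7}; (5,1)→{1,4}; (6,7)→{5,7}; (7,2)→{1,2,3}. Safe: 6. Place at column 6.
Columns [4, 8, 5, 3, 1, 7, 2, 6], r−c [-3, -6, -2, 1, 4, -1, 5, 2], r+c [5, 10, 8, 7, 6, 13, 9, 14] are all distinct, so no two queens attack.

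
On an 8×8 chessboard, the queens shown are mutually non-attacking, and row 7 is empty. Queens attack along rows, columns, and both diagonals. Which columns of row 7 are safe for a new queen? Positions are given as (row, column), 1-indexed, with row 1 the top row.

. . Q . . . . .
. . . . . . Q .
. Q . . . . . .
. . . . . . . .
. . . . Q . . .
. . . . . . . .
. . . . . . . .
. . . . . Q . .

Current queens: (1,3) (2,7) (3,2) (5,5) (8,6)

columns 1, 4, 8

(1,3) attacks row 7 at column 3.
(2,7) attacks row 7 at column 7 and diagonals 2.
(3,2) attacks row 7 at column 2 and diagonals 6.
(5,5) attacks row 7 at column 5 and diagonals 3, 7.
(8,6) attacks row 7 at column 6 and diagonals 5, 7.
Attacked columns: {2, 3, 5, 6, 7}. Safe: {1, 4, 8}.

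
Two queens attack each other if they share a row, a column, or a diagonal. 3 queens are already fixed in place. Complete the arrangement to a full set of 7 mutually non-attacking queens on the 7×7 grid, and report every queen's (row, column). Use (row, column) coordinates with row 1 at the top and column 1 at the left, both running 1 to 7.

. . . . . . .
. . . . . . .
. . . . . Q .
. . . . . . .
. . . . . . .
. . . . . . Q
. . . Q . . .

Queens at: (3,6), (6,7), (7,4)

Row 1: attacked by (3,6)→{4,6}; (6,7)→{2,7}; (7,4)→{4}. Safe: 1, 3, 5. Place at column 3.
Row 2: attacked by (1,3)→{2,3,4}; (3,6)→{5,6,7}; (6,7)→{3,7}; (7,4)→{4}. Safe: 1. Place at column 1.
Row 4: attacked by (1,3)→{3,6}; (2,1)→{1,3}; (3,6)→{5,6,7}; (6,7)→{5,7}; (7,4)→{1,4,7}. Safe: 2. Place at column 2.
Row 5: attacked by (1,3)→{3,7}; (2,1)→{1,4}; (3,6)→{4,6}; (4,2)→{1,2,3}; (6,7)→{6,7}; (7,4)→{2,4,6}. Safe: 5. Place at column 5.
Columns [3, 1, 6, 2, 5, 7, 4], r−c [-2, 1, -3, 2, 0, -1, 3], r+c [4, 3, 9, 6, 10, 13, 11] are all distinct, so no two queens attack.

(1,3) (2,1) (3,6) (4,2) (5,5) (6,7) (7,4)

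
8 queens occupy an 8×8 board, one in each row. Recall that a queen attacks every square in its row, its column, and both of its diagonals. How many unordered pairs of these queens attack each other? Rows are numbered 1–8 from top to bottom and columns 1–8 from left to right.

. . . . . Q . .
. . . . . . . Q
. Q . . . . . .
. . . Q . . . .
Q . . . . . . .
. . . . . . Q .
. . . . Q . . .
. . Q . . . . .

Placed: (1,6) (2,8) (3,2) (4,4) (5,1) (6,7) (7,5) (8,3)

All columns are distinct and no two queens satisfy |Δrow| = |Δcol|, so no pair attacks.

0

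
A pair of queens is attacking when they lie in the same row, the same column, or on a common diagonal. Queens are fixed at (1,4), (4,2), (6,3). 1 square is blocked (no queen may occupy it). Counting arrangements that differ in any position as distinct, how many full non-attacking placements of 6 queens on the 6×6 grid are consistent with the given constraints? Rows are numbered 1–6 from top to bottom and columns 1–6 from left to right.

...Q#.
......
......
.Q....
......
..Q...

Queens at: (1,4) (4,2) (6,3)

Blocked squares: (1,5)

1

Branch on row 2: col 1 → 1; col 6 → 0.
Sum: 1 + 0 = 1.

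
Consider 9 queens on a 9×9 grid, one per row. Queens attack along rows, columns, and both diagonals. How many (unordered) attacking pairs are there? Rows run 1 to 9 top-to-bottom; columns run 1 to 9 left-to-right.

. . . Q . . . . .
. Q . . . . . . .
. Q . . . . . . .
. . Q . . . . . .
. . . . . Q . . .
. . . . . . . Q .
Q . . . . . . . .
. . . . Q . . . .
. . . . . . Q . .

Same column: (2,2)–(3,2) (column 2).
Same diagonal: (1,4)–(3,2) (|1−3| = |4−2| = 2); (3,2)–(4,3) (|3−4| = |2−3| = 1).
Total attacking pairs: 3.

3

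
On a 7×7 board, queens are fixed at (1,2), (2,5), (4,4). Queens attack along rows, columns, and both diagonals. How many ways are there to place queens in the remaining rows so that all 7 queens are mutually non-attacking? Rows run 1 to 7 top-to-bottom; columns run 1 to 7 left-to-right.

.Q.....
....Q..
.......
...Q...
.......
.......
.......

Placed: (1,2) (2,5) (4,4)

2

Branch on row 3: col 1 → 1; col 7 → 1.
Sum: 1 + 1 = 2.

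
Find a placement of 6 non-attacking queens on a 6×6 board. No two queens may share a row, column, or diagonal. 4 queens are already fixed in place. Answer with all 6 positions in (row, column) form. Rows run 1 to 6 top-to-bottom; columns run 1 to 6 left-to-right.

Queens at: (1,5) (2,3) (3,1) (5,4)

(1,5) (2,3) (3,1) (4,6) (5,4) (6,2)

Row 4: attacked by (1,5)→{2,5}; (2,3)→{1,3,5}; (3,1)→{1,2}; (5,4)→{3,4,5}. Safe: 6. Place at column 6.
Row 6: attacked by (1,5)→{5}; (2,3)→{3}; (3,1)→{1,4}; (4,6)→{4,6}; (5,4)→{3,4,5}. Safe: 2. Place at column 2.
Columns [5, 3, 1, 6, 4, 2], r−c [-4, -1, 2, -2, 1, 4], r+c [6, 5, 4, 10, 9, 8] are all distinct, so no two queens attack.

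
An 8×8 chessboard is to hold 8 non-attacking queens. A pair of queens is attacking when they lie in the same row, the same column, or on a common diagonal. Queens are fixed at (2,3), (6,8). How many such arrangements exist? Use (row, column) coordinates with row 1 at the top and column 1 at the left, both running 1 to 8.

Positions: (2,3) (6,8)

Branch on row 1: col 1 → 0; col 5 → 1; col 6 → 3; col 7 → 0.
Sum: 0 + 1 + 3 + 0 = 4.

4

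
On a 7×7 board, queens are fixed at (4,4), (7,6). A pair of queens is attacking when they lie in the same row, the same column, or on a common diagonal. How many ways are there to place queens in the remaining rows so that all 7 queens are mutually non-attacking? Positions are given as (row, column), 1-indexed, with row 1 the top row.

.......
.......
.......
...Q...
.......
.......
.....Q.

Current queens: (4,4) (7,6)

2

Branch on row 1: col 2 → 2; col 3 → 0; col 5 → 0.
Sum: 2 + 0 + 0 = 2.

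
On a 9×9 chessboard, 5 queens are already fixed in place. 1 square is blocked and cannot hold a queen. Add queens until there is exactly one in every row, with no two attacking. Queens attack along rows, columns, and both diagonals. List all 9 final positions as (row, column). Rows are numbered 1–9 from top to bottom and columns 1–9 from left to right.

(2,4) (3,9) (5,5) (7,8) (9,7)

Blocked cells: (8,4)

Row 1: attacked by (2,4)→{3,4,5}; (3,9)→{7,9}; (5,5)→{1,5,9}; (7,8)→{2,8}; (9,7)→{7}. Safe: 6. Place at column 6.
Row 4: attacked by (1,6)→{3,6,9}; (2,4)→{2,4,6}; (3,9)→{8,9}; (5,5)→{4,5,6}; (7,8)→{5,8}; (9,7)→{2,7}. Safe: 1. Place at column 1.
Row 6: attacked by (1,6)→{1,6}; (2,4)→{4,8}; (3,9)→{6,9}; (4,1)→{1,3}; (5,5)→{4,5,6}; (7,8)→{7,8,9}; (9,7)→{4,7}. Safe: 2. Place at column 2.
Row 8: attacked by (1,6)→{6}; (2,4)→{4}; (3,9)→{4,9}; (4,1)→{1,5}; (5,5)→{2,5,8}; (6,2)→{2,4}; (7,8)→{7,8,9}; (9,7)→{6,7,8}. Blocked: 4. Safe: 3. Place at column 3.
Columns [6, 4, 9, 1, 5, 2, 8, 3, 7], r−c [-5, -2, -6, 3, 0, 4, -1, 5, 2], r+c [7, 6, 12, 5, 10, 8, 15, 11, 16] are all distinct, so no two queens attack.

(1,6) (2,4) (3,9) (4,1) (5,5) (6,2) (7,8) (8,3) (9,7)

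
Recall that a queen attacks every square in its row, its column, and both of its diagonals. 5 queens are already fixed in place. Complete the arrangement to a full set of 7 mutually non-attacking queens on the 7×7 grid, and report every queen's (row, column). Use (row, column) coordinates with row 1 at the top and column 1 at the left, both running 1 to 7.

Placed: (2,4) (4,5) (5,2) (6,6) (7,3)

Row 1: attacked by (2,4)→{3,4,5}; (4,5)→{2,5}; (5,2)→{2,6}; (6,6)→{1,6}; (7,3)→{3}. Safe: 7. Place at column 7.
Row 3: attacked by (1,7)→{5,7}; (2,4)→{3,4,5}; (4,5)→{4,5,6}; (5,2)→{2,4}; (6,6)→{3,6}; (7,3)→{3,7}. Safe: 1. Place at column 1.
Columns [7, 4, 1, 5, 2, 6, 3], r−c [-6, -2, 2, -1, 3, 0, 4], r+c [8, 6, 4, 9, 7, 12, 10] are all distinct, so no two queens attack.

(1,7) (2,4) (3,1) (4,5) (5,2) (6,6) (7,3)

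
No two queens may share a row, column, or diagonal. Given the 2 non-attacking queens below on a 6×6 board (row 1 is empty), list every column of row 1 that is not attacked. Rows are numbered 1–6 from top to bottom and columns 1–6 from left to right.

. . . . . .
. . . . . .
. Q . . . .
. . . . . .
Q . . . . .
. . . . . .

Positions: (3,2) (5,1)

(3,2) attacks row 1 at column 2 and diagonals 4.
(5,1) attacks row 1 at column 1 and diagonals 5.
Attacked columns: {1, 2, 4, 5}. Safe: {3, 6}.

columns 3, 6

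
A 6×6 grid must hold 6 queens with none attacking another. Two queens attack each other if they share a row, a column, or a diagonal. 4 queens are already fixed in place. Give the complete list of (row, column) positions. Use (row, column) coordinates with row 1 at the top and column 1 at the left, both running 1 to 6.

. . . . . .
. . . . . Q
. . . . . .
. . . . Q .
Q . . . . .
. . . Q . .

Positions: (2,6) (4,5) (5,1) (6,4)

(1,3) (2,6) (3,2) (4,5) (5,1) (6,4)

Row 1: attacked by (2,6)→{5,6}; (4,5)→{2,5}; (5,1)→{1,5}; (6,4)→{4}. Safe: 3. Place at column 3.
Row 3: attacked by (1,3)→{1,3,5}; (2,6)→{5,6}; (4,5)→{4,5,6}; (5,1)→{1,3}; (6,4)→{1,4}. Safe: 2. Place at column 2.
Columns [3, 6, 2, 5, 1, 4], r−c [-2, -4, 1, -1, 4, 2], r+c [4, 8, 5, 9, 6, 10] are all distinct, so no two queens attack.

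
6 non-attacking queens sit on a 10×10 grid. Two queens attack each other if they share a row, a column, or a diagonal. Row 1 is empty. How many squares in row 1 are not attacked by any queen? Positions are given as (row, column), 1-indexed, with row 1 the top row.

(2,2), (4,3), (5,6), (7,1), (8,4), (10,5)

2

(2,2) attacks row 1 at column 2 and diagonals 1, 3.
(4,3) attacks row 1 at column 3 and diagonals 6.
(5,6) attacks row 1 at column 6 and diagonals 2, 10.
(7,1) attacks row 1 at column 1 and diagonals 7.
(8,4) attacks row 1 at column 4.
(10,5) attacks row 1 at column 5.
Attacked columns: {1, 2, 3, 4, 5, 6, 7, 10}. Safe: {8, 9}.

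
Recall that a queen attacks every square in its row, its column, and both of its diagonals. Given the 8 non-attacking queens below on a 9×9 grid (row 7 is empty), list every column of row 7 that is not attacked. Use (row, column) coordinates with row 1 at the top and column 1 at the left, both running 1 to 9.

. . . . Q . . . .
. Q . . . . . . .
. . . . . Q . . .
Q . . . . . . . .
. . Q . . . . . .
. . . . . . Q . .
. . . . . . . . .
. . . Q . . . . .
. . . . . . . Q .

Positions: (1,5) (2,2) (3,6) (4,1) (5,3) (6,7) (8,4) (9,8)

columns 9

(1,5) attacks row 7 at column 5.
(2,2) attacks row 7 at column 2 and diagonals 7.
(3,6) attacks row 7 at column 6 and diagonals 2.
(4,1) attacks row 7 at column 1 and diagonals 4.
(5,3) attacks row 7 at column 3 and diagonals 1, 5.
(6,7) attacks row 7 at column 7 and diagonals 6, 8.
(8,4) attacks row 7 at column 4 and diagonals 3, 5.
(9,8) attacks row 7 at column 8 and diagonals 6.
Attacked columns: {1, 2, 3, 4, 5, 6, 7, 8}. Safe: {9}.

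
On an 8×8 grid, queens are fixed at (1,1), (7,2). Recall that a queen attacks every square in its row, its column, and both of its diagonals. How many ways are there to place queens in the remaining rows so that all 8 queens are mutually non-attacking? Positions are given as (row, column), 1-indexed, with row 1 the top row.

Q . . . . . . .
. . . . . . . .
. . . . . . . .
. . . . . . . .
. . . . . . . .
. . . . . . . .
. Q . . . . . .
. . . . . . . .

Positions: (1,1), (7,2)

Branch on row 2: col 3 → 0; col 4 → 0; col 5 → 1; col 6 → 1; col 8 → 0.
Sum: 0 + 0 + 1 + 1 + 0 = 2.

2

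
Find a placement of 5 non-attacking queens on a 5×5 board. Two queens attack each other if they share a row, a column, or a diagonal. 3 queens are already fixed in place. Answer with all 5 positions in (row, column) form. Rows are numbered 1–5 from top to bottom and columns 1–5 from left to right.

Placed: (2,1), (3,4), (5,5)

(1,3) (2,1) (3,4) (4,2) (5,5)

Row 1: attacked by (2,1)→{1,2}; (3,4)→{2,4}; (5,5)→{1,5}. Safe: 3. Place at column 3.
Row 4: attacked by (1,3)→{3}; (2,1)→{1,3}; (3,4)→{3,4,5}; (5,5)→{4,5}. Safe: 2. Place at column 2.
Columns [3, 1, 4, 2, 5], r−c [-2, 1, -1, 2, 0], r+c [4, 3, 7, 6, 10] are all distinct, so no two queens attack.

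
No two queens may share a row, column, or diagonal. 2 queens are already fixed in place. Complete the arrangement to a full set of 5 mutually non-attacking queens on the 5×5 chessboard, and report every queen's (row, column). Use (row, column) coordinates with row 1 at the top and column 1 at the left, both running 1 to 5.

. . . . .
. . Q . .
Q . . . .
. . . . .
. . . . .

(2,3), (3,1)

Row 1: attacked by (2,3)→{2,3,4}; (3,1)→{1,3}. Safe: 5. Place at column 5.
Row 4: attacked by (1,5)→{2,5}; (2,3)→{1,3,5}; (3,1)→{1,2}. Safe: 4. Place at column 4.
Row 5: attacked by (1,5)→{1,5}; (2,3)→{3}; (3,1)→{1,3}; (4,4)→{3,4,5}. Safe: 2. Place at column 2.
Columns [5, 3, 1, 4, 2], r−c [-4, -1, 2, 0, 3], r+c [6, 5, 4, 8, 7] are all distinct, so no two queens attack.

(1,5) (2,3) (3,1) (4,4) (5,2)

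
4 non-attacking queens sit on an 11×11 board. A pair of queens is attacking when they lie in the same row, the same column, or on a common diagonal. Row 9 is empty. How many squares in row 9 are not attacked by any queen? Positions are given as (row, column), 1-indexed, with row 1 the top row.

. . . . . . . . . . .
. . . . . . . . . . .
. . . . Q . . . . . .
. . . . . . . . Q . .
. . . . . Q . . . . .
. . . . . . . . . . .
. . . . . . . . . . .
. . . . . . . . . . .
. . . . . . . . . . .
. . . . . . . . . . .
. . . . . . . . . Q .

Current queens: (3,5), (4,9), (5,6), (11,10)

3

(3,5) attacks row 9 at column 5 and diagonals 11.
(4,9) attacks row 9 at column 9 and diagonals 4.
(5,6) attacks row 9 at column 6 and diagonals 2, 10.
(11,10) attacks row 9 at column 10 and diagonals 8.
Attacked columns: {2, 4, 5, 6, 8, 9, 10, 11}. Safe: {1, 3, 7}.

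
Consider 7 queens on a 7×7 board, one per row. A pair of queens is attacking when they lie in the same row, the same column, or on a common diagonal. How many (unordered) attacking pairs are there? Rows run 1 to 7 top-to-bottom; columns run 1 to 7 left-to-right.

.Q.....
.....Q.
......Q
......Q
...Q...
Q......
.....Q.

Same column: (2,6)–(7,6) (column 6); (3,7)–(4,7) (column 7).
Same diagonal: (2,6)–(3,7) (|2−3| = |6−7| = 1); (5,4)–(7,6) (|5−7| = |4−6| = 2).
Total attacking pairs: 4.

4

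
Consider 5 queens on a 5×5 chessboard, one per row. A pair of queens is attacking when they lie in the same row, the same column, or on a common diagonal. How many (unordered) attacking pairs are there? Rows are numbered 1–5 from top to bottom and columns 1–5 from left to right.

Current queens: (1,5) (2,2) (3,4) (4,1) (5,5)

Same column: (1,5)–(5,5) (column 5).
Same diagonal: (2,2)–(5,5) (|2−5| = |2−5| = 3).
Total attacking pairs: 2.

2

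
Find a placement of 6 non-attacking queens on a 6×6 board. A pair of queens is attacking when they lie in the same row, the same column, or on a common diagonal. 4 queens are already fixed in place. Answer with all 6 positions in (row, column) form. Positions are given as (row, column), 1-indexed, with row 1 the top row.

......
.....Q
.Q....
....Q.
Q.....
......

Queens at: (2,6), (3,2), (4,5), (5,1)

Row 1: attacked by (2,6)→{5,6}; (3,2)→{2,4}; (4,5)→{2,5}; (5,1)→{1,5}. Safe: 3. Place at column 3.
Row 6: attacked by (1,3)→{3}; (2,6)→{2,6}; (3,2)→{2,5}; (4,5)→{3,5}; (5,1)→{1,2}. Safe: 4. Place at column 4.
Columns [3, 6, 2, 5, 1, 4], r−c [-2, -4, 1, -1, 4, 2], r+c [4, 8, 5, 9, 6, 10] are all distinct, so no two queens attack.

(1,3) (2,6) (3,2) (4,5) (5,1) (6,4)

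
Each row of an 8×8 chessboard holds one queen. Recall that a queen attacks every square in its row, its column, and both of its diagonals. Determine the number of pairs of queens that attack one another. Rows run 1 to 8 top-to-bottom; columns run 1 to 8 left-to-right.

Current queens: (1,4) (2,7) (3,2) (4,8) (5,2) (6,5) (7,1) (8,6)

3

Same column: (3,2)–(5,2) (column 2).
Same diagonal: (1,4)–(3,2) (|1−3| = |4−2| = 2); (3,2)–(6,5) (|3−6| = |2−5| = 3).
Total attacking pairs: 3.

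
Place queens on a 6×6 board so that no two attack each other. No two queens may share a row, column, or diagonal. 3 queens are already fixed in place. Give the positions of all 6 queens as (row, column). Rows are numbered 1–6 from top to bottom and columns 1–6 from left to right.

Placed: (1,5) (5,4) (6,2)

Row 2: attacked by (1,5)→{4,5,6}; (5,4)→{1,4}; (6,2)→{2,6}. Safe: 3. Place at column 3.
Row 3: attacked by (1,5)→{3,5}; (2,3)→{2,3,4}; (5,4)→{2,4,6}; (6,2)→{2,5}. Safe: 1. Place at column 1.
Row 4: attacked by (1,5)→{2,5}; (2,3)→{1,3,5}; (3,1)→{1,2}; (5,4)→{3,4,5}; (6,2)→{2,4}. Safe: 6. Place at column 6.
Columns [5, 3, 1, 6, 4, 2], r−c [-4, -1, 2, -2, 1, 4], r+c [6, 5, 4, 10, 9, 8] are all distinct, so no two queens attack.

(1,5) (2,3) (3,1) (4,6) (5,4) (6,2)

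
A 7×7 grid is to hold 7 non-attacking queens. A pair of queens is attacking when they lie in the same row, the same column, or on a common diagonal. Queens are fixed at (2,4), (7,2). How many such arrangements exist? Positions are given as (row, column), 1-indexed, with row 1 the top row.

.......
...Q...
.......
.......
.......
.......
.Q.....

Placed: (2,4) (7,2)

Branch on row 1: col 1 → 0; col 6 → 1; col 7 → 0.
Sum: 0 + 1 + 0 = 1.

1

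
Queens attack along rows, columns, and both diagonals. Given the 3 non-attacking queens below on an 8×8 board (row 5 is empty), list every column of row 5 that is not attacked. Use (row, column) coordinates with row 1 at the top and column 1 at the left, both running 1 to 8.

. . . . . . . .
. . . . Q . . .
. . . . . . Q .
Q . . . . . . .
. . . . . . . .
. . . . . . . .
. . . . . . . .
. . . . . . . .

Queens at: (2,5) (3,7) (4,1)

columns 3, 4, 6

(2,5) attacks row 5 at column 5 and diagonals 2, 8.
(3,7) attacks row 5 at column 7 and diagonals 5.
(4,1) attacks row 5 at column 1 and diagonals 2.
Attacked columns: {1, 2, 5, 7, 8}. Safe: {3, 4, 6}.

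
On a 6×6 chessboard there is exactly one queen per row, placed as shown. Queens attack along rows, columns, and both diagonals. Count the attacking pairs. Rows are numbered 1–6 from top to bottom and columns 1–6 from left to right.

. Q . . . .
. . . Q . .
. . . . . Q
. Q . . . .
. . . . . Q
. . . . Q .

5

Same column: (1,2)–(4,2) (column 2); (3,6)–(5,6) (column 6).
Same diagonal: (1,2)–(5,6) (|1−5| = |2−6| = 4); (2,4)–(4,2) (|2−4| = |4−2| = 2); (5,6)–(6,5) (|5−6| = |6−5| = 1).
Total attacking pairs: 5.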